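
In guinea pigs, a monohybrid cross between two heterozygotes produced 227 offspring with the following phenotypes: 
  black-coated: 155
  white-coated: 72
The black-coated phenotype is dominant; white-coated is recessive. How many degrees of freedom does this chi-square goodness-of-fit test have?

For a monohybrid cross between heterozygotes with complete dominance, the expected phenotypic ratio is 3:1.
A goodness-of-fit test with 2 phenotype classes has df = 2 − 1 = 1.

1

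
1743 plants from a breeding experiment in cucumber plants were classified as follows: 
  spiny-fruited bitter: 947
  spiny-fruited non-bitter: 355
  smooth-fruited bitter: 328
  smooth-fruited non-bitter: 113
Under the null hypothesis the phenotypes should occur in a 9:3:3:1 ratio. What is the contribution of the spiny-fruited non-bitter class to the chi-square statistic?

2.431

The 9:3:3:1 ratio has 16 parts, so with N = 1743 the expected counts are:
  spiny-fruited bitter: 1743 × 9/16 = 980.4375
  spiny-fruited non-bitter: 1743 × 3/16 = 326.8125
  smooth-fruited bitter: 1743 × 3/16 = 326.8125
  smooth-fruited non-bitter: 1743 × 1/16 = 108.9375
Contribution of spiny-fruited non-bitter: (355 − 326.8125)² / 326.8125 = 2.4312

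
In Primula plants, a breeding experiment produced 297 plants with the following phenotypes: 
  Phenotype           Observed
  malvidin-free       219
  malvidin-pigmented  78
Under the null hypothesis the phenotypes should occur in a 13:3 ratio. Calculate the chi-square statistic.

Total ratio parts = 16. Expected numbers out of 297:
  malvidin-free: 297 × 13/16 = 241.3125
  malvidin-pigmented: 297 × 3/16 = 55.6875
χ² = Σ (O − E)² / E
  malvidin-free: (219 − 241.3125)² / 241.3125 = 2.0631
  malvidin-pigmented: (78 − 55.6875)² / 55.6875 = 8.9400
χ² = 2.0631 + 8.9400 = 11.0031 ≈ 11.003

11.003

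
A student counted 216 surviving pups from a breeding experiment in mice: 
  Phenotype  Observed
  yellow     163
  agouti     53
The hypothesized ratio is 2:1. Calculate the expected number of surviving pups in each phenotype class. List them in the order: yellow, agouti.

144, 72

Total ratio parts = 3. Expected numbers out of 216:
  yellow: 216 × 2/3 = 144
  agouti: 216 × 1/3 = 72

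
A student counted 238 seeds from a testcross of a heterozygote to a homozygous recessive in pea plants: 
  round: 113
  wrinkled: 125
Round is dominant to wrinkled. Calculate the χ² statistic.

0.605

A testcross of a heterozygote (Aa × aa) gives a 1:1 phenotypic ratio.
Under the 1:1 hypothesis (Σ ratio = 2, N = 238):
  round: 238 × 1/2 = 119
  wrinkled: 238 × 1/2 = 119
χ² = Σ (O − E)² / E
  round: (113 − 119)² / 119 = 0.3025
  wrinkled: (125 − 119)² / 119 = 0.3025
χ² = 0.3025 + 0.3025 = 0.605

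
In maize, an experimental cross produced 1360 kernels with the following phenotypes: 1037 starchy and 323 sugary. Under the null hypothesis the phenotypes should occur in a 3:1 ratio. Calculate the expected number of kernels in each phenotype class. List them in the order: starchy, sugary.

Total ratio parts = 4. Expected numbers out of 1360:
  starchy: 1360 × 3/4 = 1020
  sugary: 1360 × 1/4 = 340

1020, 340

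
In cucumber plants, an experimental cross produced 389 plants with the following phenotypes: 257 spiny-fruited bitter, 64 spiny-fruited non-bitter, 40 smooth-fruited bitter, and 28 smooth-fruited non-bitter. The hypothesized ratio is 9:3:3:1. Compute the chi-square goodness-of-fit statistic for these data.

Under the 9:3:3:1 hypothesis (Σ ratio = 16, N = 389):
  spiny-fruited bitter: 389 × 9/16 = 218.8125
  spiny-fruited non-bitter: 389 × 3/16 = 72.9375
  smooth-fruited bitter: 389 × 3/16 = 72.9375
  smooth-fruited non-bitter: 389 × 1/16 = 24.3125
χ² = Σ (O − E)² / E
  spiny-fruited bitter: (257 − 218.8125)² / 218.8125 = 6.6645
  spiny-fruited non-bitter: (64 − 72.9375)² / 72.9375 = 1.0952
  smooth-fruited bitter: (40 − 72.9375)² / 72.9375 = 14.8741
  smooth-fruited non-bitter: (28 − 24.3125)² / 24.3125 = 0.5593
χ² = 6.6645 + 1.0952 + 14.8741 + 0.5593 = 23.1931 ≈ 23.193

23.193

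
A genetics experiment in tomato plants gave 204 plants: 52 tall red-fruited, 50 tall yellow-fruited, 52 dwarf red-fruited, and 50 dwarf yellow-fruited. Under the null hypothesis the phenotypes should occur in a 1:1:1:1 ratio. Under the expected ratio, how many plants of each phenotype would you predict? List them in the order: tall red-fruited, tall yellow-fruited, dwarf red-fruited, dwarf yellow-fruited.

Under the 1:1:1:1 hypothesis (Σ ratio = 4, N = 204):
  tall red-fruited: 204 × 1/4 = 51
  tall yellow-fruited: 204 × 1/4 = 51
  dwarf red-fruited: 204 × 1/4 = 51
  dwarf yellow-fruited: 204 × 1/4 = 51

51, 51, 51, 51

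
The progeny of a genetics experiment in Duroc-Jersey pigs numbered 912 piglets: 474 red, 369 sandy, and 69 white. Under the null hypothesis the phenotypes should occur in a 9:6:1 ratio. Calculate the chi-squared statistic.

7.623

The 9:6:1 ratio has 16 parts, so with N = 912 the expected counts are:
  red: 912 × 9/16 = 513
  sandy: 912 × 6/16 = 342
  white: 912 × 1/16 = 57
χ² = Σ (O − E)² / E
  red: (474 − 513)² / 513 = 2.9649
  sandy: (369 − 342)² / 342 = 2.1316
  white: (69 − 57)² / 57 = 2.5263
χ² = 2.9649 + 2.1316 + 2.5263 = 7.6228 ≈ 7.623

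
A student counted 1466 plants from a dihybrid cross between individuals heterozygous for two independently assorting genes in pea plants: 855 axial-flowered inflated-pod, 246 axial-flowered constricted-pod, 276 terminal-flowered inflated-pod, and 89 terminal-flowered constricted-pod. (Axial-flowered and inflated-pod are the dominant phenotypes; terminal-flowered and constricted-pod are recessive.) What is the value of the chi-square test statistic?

A dihybrid F₂ with independent assortment and complete dominance at both loci gives a 9:3:3:1 phenotypic ratio.
The 9:3:3:1 ratio has 16 parts, so with N = 1466 the expected counts are:
  axial-flowered inflated-pod: 1466 × 9/16 = 824.625
  axial-flowered constricted-pod: 1466 × 3/16 = 274.875
  terminal-flowered inflated-pod: 1466 × 3/16 = 274.875
  terminal-flowered constricted-pod: 1466 × 1/16 = 91.625
χ² = Σ (O − E)² / E
  axial-flowered inflated-pod: (855 − 824.625)² / 824.625 = 1.1189
  axial-flowered constricted-pod: (246 − 274.875)² / 274.875 = 3.0333
  terminal-flowered inflated-pod: (276 − 274.875)² / 274.875 = 0.0046
  terminal-flowered constricted-pod: (89 − 91.625)² / 91.625 = 0.0752
χ² = 1.1189 + 3.0333 + 0.0046 + 0.0752 = 4.232

4.232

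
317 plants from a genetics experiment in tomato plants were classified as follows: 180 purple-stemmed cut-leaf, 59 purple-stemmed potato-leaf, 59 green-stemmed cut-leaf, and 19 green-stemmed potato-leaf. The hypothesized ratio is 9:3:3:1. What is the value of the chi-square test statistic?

0.056

The 9:3:3:1 ratio has 16 parts, so with N = 317 the expected counts are:
  purple-stemmed cut-leaf: 317 × 9/16 = 178.3125
  purple-stemmed potato-leaf: 317 × 3/16 = 59.4375
  green-stemmed cut-leaf: 317 × 3/16 = 59.4375
  green-stemmed potato-leaf: 317 × 1/16 = 19.8125
χ² = Σ (O − E)² / E
  purple-stemmed cut-leaf: (180 − 178.3125)² / 178.3125 = 0.0160
  purple-stemmed potato-leaf: (59 − 59.4375)² / 59.4375 = 0.0032
  green-stemmed cut-leaf: (59 − 59.4375)² / 59.4375 = 0.0032
  green-stemmed potato-leaf: (19 − 19.8125)² / 19.8125 = 0.0333
χ² = 0.0160 + 0.0032 + 0.0032 + 0.0333 = 0.0557 ≈ 0.056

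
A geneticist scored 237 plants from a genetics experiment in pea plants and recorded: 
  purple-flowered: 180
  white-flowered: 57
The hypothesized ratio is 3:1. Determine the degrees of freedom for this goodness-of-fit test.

1

A goodness-of-fit test with 2 phenotype classes has df = 2 − 1 = 1.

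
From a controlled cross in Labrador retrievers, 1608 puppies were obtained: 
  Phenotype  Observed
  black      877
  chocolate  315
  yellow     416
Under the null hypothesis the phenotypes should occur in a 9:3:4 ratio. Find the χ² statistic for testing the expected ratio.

1.928

Under the 9:3:4 hypothesis (Σ ratio = 16, N = 1608):
  black: 1608 × 9/16 = 904.5
  chocolate: 1608 × 3/16 = 301.5
  yellow: 1608 × 4/16 = 402
χ² = Σ (O − E)² / E
  black: (877 − 904.5)² / 904.5 = 0.8361
  chocolate: (315 − 301.5)² / 301.5 = 0.6045
  yellow: (416 − 402)² / 402 = 0.4876
χ² = 0.8361 + 0.6045 + 0.4876 = 1.9282 ≈ 1.928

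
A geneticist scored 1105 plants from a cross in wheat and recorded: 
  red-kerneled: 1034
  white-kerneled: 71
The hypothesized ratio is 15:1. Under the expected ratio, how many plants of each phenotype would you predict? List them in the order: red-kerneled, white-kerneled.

1035.9375, 69.0625

The 15:1 ratio has 16 parts, so with N = 1105 the expected counts are:
  red-kerneled: 1105 × 15/16 = 1035.9375
  white-kerneled: 1105 × 1/16 = 69.0625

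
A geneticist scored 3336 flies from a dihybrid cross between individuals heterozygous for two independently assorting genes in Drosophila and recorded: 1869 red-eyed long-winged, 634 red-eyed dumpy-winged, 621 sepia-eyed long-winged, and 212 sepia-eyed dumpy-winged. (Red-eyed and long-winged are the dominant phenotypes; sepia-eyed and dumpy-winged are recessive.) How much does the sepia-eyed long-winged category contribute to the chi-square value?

A dihybrid F₂ with independent assortment and complete dominance at both loci gives a 9:3:3:1 phenotypic ratio.
Expected counts for N = 3336 under a 9:3:3:1 ratio (total parts = 16):
  red-eyed long-winged: 3336 × 9/16 = 1876.5
  red-eyed dumpy-winged: 3336 × 3/16 = 625.5
  sepia-eyed long-winged: 3336 × 3/16 = 625.5
  sepia-eyed dumpy-winged: 3336 × 1/16 = 208.5
Contribution of sepia-eyed long-winged: (621 − 625.5)² / 625.5 = 0.0324

0.032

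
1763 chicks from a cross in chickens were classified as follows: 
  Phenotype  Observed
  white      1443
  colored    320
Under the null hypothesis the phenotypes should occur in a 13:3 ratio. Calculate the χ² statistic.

0.415

Under the 13:3 hypothesis (Σ ratio = 16, N = 1763):
  white: 1763 × 13/16 = 1432.4375
  colored: 1763 × 3/16 = 330.5625
χ² = Σ (O − E)² / E
  white: (1443 − 1432.4375)² / 1432.4375 = 0.0779
  colored: (320 − 330.5625)² / 330.5625 = 0.3375
χ² = 0.0779 + 0.3375 = 0.4154 ≈ 0.415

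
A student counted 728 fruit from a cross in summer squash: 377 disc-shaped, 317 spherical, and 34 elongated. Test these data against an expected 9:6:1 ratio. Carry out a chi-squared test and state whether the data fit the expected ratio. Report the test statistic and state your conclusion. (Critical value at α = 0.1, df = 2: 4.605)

The 9:6:1 ratio has 16 parts, so with N = 728 the expected counts are:
  disc-shaped: 728 × 9/16 = 409.5
  spherical: 728 × 6/16 = 273
  elongated: 728 × 1/16 = 45.5
χ² = Σ (O − E)² / E
  disc-shaped: (377 − 409.5)² / 409.5 = 2.5794
  spherical: (317 − 273)² / 273 = 7.0916
  elongated: (34 − 45.5)² / 45.5 = 2.9066
χ² = 2.5794 + 7.0916 + 2.9066 = 12.5776 ≈ 12.578
Degrees of freedom = 3 − 1 = 2; critical value at α = 0.1 is 4.605.
Since 12.578 > 4.605, we reject the null hypothesis — the data do not fit the 9:6:1 ratio.

12.578; not consistent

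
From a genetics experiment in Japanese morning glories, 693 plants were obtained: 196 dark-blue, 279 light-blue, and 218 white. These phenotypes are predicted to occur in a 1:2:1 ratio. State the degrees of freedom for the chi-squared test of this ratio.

2

A goodness-of-fit test with 3 phenotype classes has df = 3 − 1 = 2.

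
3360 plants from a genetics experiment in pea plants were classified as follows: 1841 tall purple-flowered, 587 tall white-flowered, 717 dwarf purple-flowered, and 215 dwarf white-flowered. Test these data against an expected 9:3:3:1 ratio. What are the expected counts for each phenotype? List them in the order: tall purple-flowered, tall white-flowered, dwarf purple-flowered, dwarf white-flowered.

Total ratio parts = 16. Expected numbers out of 3360:
  tall purple-flowered: 3360 × 9/16 = 1890
  tall white-flowered: 3360 × 3/16 = 630
  dwarf purple-flowered: 3360 × 3/16 = 630
  dwarf white-flowered: 3360 × 1/16 = 210

1890, 630, 630, 210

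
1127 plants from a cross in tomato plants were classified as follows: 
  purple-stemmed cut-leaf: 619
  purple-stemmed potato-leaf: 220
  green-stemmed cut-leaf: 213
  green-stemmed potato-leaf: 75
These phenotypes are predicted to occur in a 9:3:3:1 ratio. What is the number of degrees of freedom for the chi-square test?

3

A goodness-of-fit test with 4 phenotype classes has df = 4 − 1 = 3.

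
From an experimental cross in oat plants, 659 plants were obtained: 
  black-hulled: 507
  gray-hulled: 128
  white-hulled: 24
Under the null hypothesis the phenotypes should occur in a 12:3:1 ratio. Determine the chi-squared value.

7.661

Expected counts for N = 659 under a 12:3:1 ratio (total parts = 16):
  black-hulled: 659 × 12/16 = 494.25
  gray-hulled: 659 × 3/16 = 123.5625
  white-hulled: 659 × 1/16 = 41.1875
χ² = Σ (O − E)² / E
  black-hulled: (507 − 494.25)² / 494.25 = 0.3289
  gray-hulled: (128 − 123.5625)² / 123.5625 = 0.1594
  white-hulled: (24 − 41.1875)² / 41.1875 = 7.1723
χ² = 0.3289 + 0.1594 + 7.1723 = 7.6606 ≈ 7.661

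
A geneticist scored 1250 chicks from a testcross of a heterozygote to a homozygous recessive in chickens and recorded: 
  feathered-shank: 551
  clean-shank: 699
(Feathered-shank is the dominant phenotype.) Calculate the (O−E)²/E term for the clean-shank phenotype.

A testcross of a heterozygote (Aa × aa) gives a 1:1 phenotypic ratio.
Expected counts for N = 1250 under a 1:1 ratio (total parts = 2):
  feathered-shank: 1250 × 1/2 = 625
  clean-shank: 1250 × 1/2 = 625
Contribution of clean-shank: (699 − 625)² / 625 = 8.7616

8.762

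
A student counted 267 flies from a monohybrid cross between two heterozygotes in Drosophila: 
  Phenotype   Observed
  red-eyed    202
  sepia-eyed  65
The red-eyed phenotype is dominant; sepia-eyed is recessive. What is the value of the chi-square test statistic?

For a monohybrid cross between heterozygotes with complete dominance, the expected phenotypic ratio is 3:1.
Under the 3:1 hypothesis (Σ ratio = 4, N = 267):
  red-eyed: 267 × 3/4 = 200.25
  sepia-eyed: 267 × 1/4 = 66.75
χ² = Σ (O − E)² / E
  red-eyed: (202 − 200.25)² / 200.25 = 0.0153
  sepia-eyed: (65 − 66.75)² / 66.75 = 0.0459
χ² = 0.0153 + 0.0459 = 0.0612 ≈ 0.061

0.061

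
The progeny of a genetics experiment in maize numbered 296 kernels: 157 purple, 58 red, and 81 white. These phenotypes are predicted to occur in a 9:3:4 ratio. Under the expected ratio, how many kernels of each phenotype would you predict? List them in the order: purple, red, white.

166.5, 55.5, 74

Expected counts for N = 296 under a 9:3:4 ratio (total parts = 16):
  purple: 296 × 9/16 = 166.5
  red: 296 × 3/16 = 55.5
  white: 296 × 4/16 = 74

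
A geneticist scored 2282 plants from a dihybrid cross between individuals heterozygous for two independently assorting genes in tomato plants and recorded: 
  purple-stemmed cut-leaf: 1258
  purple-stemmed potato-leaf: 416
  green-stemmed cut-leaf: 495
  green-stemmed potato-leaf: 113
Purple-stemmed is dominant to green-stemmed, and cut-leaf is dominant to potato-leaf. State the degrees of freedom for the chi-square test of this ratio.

A dihybrid F₂ with independent assortment and complete dominance at both loci gives a 9:3:3:1 phenotypic ratio.
A goodness-of-fit test with 4 phenotype classes has df = 4 − 1 = 3.

3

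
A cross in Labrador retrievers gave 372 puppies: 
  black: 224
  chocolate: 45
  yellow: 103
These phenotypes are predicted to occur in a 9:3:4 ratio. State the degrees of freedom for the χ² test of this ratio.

A goodness-of-fit test with 3 phenotype classes has df = 3 − 1 = 2.

2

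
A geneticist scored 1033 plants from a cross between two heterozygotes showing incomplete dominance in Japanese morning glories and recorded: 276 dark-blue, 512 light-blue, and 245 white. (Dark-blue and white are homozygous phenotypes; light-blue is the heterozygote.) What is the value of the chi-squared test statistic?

1.939

With incomplete dominance, a heterozygote × heterozygote cross gives a 1:2:1 phenotypic ratio.
Under the 1:2:1 hypothesis (Σ ratio = 4, N = 1033):
  dark-blue: 1033 × 1/4 = 258.25
  light-blue: 1033 × 2/4 = 516.5
  white: 1033 × 1/4 = 258.25
χ² = Σ (O − E)² / E
  dark-blue: (276 − 258.25)² / 258.25 = 1.2200
  light-blue: (512 − 516.5)² / 516.5 = 0.0392
  white: (245 − 258.25)² / 258.25 = 0.6798
χ² = 1.2200 + 0.0392 + 0.6798 = 1.939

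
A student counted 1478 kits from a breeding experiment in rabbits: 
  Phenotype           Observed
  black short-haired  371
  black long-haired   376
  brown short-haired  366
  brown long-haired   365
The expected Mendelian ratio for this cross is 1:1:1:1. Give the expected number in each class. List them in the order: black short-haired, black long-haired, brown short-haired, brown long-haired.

The 1:1:1:1 ratio has 4 parts, so with N = 1478 the expected counts are:
  black short-haired: 1478 × 1/4 = 369.5
  black long-haired: 1478 × 1/4 = 369.5
  brown short-haired: 1478 × 1/4 = 369.5
  brown long-haired: 1478 × 1/4 = 369.5

369.5, 369.5, 369.5, 369.5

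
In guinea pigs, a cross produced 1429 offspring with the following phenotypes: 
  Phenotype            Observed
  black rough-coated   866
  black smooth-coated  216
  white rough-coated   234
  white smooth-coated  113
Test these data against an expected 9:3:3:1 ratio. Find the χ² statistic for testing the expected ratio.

25.460

The 9:3:3:1 ratio has 16 parts, so with N = 1429 the expected counts are:
  black rough-coated: 1429 × 9/16 = 803.8125
  black smooth-coated: 1429 × 3/16 = 267.9375
  white rough-coated: 1429 × 3/16 = 267.9375
  white smooth-coated: 1429 × 1/16 = 89.3125
χ² = Σ (O − E)² / E
  black rough-coated: (866 − 803.8125)² / 803.8125 = 4.8112
  black smooth-coated: (216 − 267.9375)² / 267.9375 = 10.0677
  white rough-coated: (234 − 267.9375)² / 267.9375 = 4.2986
  white smooth-coated: (113 − 89.3125)² / 89.3125 = 6.2824
χ² = 4.8112 + 10.0677 + 4.2986 + 6.2824 = 25.4599 ≈ 25.460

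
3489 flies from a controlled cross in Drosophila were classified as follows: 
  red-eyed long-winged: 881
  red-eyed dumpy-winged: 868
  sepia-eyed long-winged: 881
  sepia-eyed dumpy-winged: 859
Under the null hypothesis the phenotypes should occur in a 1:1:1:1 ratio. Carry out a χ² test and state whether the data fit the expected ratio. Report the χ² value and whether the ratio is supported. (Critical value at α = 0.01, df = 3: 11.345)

0.398; consistent

Total ratio parts = 4. Expected numbers out of 3489:
  red-eyed long-winged: 3489 × 1/4 = 872.25
  red-eyed dumpy-winged: 3489 × 1/4 = 872.25
  sepia-eyed long-winged: 3489 × 1/4 = 872.25
  sepia-eyed dumpy-winged: 3489 × 1/4 = 872.25
χ² = Σ (O − E)² / E
  red-eyed long-winged: (881 − 872.25)² / 872.25 = 0.0878
  red-eyed dumpy-winged: (868 − 872.25)² / 872.25 = 0.0207
  sepia-eyed long-winged: (881 − 872.25)² / 872.25 = 0.0878
  sepia-eyed dumpy-winged: (859 − 872.25)² / 872.25 = 0.2013
χ² = 0.0878 + 0.0207 + 0.0878 + 0.2013 = 0.3976 ≈ 0.398
Degrees of freedom = 4 − 1 = 3; critical value at α = 0.01 is 11.345.
Since 0.398 < 11.345, we fail to reject the null hypothesis — the data are consistent with the 1:1:1:1 ratio.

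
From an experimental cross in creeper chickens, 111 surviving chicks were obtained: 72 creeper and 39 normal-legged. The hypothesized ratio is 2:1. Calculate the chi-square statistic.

0.162

Expected counts for N = 111 under a 2:1 ratio (total parts = 3):
  creeper: 111 × 2/3 = 74
  normal-legged: 111 × 1/3 = 37
χ² = Σ (O − E)² / E
  creeper: (72 − 74)² / 74 = 0.0541
  normal-legged: (39 − 37)² / 37 = 0.1081
χ² = 0.0541 + 0.1081 = 0.1622 ≈ 0.162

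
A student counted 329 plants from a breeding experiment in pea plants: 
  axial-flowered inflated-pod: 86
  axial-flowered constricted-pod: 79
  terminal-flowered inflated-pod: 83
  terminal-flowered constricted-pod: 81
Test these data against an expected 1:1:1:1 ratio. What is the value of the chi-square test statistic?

0.325

Total ratio parts = 4. Expected numbers out of 329:
  axial-flowered inflated-pod: 329 × 1/4 = 82.25
  axial-flowered constricted-pod: 329 × 1/4 = 82.25
  terminal-flowered inflated-pod: 329 × 1/4 = 82.25
  terminal-flowered constricted-pod: 329 × 1/4 = 82.25
χ² = Σ (O − E)² / E
  axial-flowered inflated-pod: (86 − 82.25)² / 82.25 = 0.1710
  axial-flowered constricted-pod: (79 − 82.25)² / 82.25 = 0.1284
  terminal-flowered inflated-pod: (83 − 82.25)² / 82.25 = 0.0068
  terminal-flowered constricted-pod: (81 − 82.25)² / 82.25 = 0.0190
χ² = 0.1710 + 0.1284 + 0.0068 + 0.0190 = 0.3252 ≈ 0.325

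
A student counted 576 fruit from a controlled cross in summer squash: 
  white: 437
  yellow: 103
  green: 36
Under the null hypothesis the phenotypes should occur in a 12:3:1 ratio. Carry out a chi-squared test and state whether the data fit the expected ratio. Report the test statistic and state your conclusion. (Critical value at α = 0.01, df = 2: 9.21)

0.289; consistent

Expected counts for N = 576 under a 12:3:1 ratio (total parts = 16):
  white: 576 × 12/16 = 432
  yellow: 576 × 3/16 = 108
  green: 576 × 1/16 = 36
χ² = Σ (O − E)² / E
  white: (437 − 432)² / 432 = 0.0579
  yellow: (103 − 108)² / 108 = 0.2315
  green: (36 − 36)² / 36 = 0.0000
χ² = 0.0579 + 0.2315 + 0.0000 = 0.2894 ≈ 0.289
Degrees of freedom = 3 − 1 = 2; critical value at α = 0.01 is 9.21.
Since 0.289 < 9.21, we fail to reject the null hypothesis — the data are consistent with the 12:3:1 ratio.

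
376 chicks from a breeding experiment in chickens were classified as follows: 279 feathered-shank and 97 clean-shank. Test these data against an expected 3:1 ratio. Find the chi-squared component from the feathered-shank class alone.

Expected counts for N = 376 under a 3:1 ratio (total parts = 4):
  feathered-shank: 376 × 3/4 = 282
  clean-shank: 376 × 1/4 = 94
Contribution of feathered-shank: (279 − 282)² / 282 = 0.0319

0.032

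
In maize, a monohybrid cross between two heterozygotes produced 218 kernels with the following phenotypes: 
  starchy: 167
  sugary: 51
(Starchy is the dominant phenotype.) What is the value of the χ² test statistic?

For a monohybrid cross between heterozygotes with complete dominance, the expected phenotypic ratio is 3:1.
Under the 3:1 hypothesis (Σ ratio = 4, N = 218):
  starchy: 218 × 3/4 = 163.5
  sugary: 218 × 1/4 = 54.5
χ² = Σ (O − E)² / E
  starchy: (167 − 163.5)² / 163.5 = 0.0749
  sugary: (51 − 54.5)² / 54.5 = 0.2248
χ² = 0.0749 + 0.2248 = 0.2997 ≈ 0.300

0.300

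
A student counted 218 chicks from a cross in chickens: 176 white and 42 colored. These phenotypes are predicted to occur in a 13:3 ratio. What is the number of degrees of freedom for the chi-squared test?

1

A goodness-of-fit test with 2 phenotype classes has df = 2 − 1 = 1.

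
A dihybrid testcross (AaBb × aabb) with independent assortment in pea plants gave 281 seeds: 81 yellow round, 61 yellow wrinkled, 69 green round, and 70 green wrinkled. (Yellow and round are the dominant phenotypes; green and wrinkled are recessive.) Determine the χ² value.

2.886

A dihybrid testcross with independent assortment gives a 1:1:1:1 ratio.
Under the 1:1:1:1 hypothesis (Σ ratio = 4, N = 281):
  yellow round: 281 × 1/4 = 70.25
  yellow wrinkled: 281 × 1/4 = 70.25
  green round: 281 × 1/4 = 70.25
  green wrinkled: 281 × 1/4 = 70.25
χ² = Σ (O − E)² / E
  yellow round: (81 − 70.25)² / 70.25 = 1.6450
  yellow wrinkled: (61 − 70.25)² / 70.25 = 1.2180
  green round: (69 − 70.25)² / 70.25 = 0.0222
  green wrinkled: (70 − 70.25)² / 70.25 = 0.0009
χ² = 1.6450 + 1.2180 + 0.0222 + 0.0009 = 2.8861 ≈ 2.886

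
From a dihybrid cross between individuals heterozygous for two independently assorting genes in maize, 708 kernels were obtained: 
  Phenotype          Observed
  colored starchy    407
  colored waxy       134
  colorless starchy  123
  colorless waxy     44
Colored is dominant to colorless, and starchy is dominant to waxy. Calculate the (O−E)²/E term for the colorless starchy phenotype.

0.716

A dihybrid F₂ with independent assortment and complete dominance at both loci gives a 9:3:3:1 phenotypic ratio.
Total ratio parts = 16. Expected numbers out of 708:
  colored starchy: 708 × 9/16 = 398.25
  colored waxy: 708 × 3/16 = 132.75
  colorless starchy: 708 × 3/16 = 132.75
  colorless waxy: 708 × 1/16 = 44.25
Contribution of colorless starchy: (123 − 132.75)² / 132.75 = 0.7161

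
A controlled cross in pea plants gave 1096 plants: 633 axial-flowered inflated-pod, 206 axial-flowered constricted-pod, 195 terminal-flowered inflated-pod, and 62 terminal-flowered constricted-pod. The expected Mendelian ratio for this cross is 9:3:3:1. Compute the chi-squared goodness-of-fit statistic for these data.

1.596

Total ratio parts = 16. Expected numbers out of 1096:
  axial-flowered inflated-pod: 1096 × 9/16 = 616.5
  axial-flowered constricted-pod: 1096 × 3/16 = 205.5
  terminal-flowered inflated-pod: 1096 × 3/16 = 205.5
  terminal-flowered constricted-pod: 1096 × 1/16 = 68.5
χ² = Σ (O − E)² / E
  axial-flowered inflated-pod: (633 − 616.5)² / 616.5 = 0.4416
  axial-flowered constricted-pod: (206 − 205.5)² / 205.5 = 0.0012
  terminal-flowered inflated-pod: (195 − 205.5)² / 205.5 = 0.5365
  terminal-flowered constricted-pod: (62 − 68.5)² / 68.5 = 0.6168
χ² = 0.4416 + 0.0012 + 0.5365 + 0.6168 = 1.5961 ≈ 1.596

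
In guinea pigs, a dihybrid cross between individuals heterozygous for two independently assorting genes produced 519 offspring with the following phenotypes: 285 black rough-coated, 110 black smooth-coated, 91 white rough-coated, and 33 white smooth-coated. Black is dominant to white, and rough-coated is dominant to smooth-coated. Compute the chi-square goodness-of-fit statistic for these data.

A dihybrid F₂ with independent assortment and complete dominance at both loci gives a 9:3:3:1 phenotypic ratio.
Under the 9:3:3:1 hypothesis (Σ ratio = 16, N = 519):
  black rough-coated: 519 × 9/16 = 291.9375
  black smooth-coated: 519 × 3/16 = 97.3125
  white rough-coated: 519 × 3/16 = 97.3125
  white smooth-coated: 519 × 1/16 = 32.4375
χ² = Σ (O − E)² / E
  black rough-coated: (285 − 291.9375)² / 291.9375 = 0.1649
  black smooth-coated: (110 − 97.3125)² / 97.3125 = 1.6542
  white rough-coated: (91 − 97.3125)² / 97.3125 = 0.4095
  white smooth-coated: (33 − 32.4375)² / 32.4375 = 0.0098
χ² = 0.1649 + 1.6542 + 0.4095 + 0.0098 = 2.2384 ≈ 2.238

2.238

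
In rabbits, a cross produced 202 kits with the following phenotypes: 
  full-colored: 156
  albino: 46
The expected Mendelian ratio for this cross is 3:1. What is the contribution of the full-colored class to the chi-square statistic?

The 3:1 ratio has 4 parts, so with N = 202 the expected counts are:
  full-colored: 202 × 3/4 = 151.5
  albino: 202 × 1/4 = 50.5
Contribution of full-colored: (156 − 151.5)² / 151.5 = 0.1337

0.134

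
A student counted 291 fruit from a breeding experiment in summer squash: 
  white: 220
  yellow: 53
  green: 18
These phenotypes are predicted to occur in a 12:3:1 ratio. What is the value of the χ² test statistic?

Under the 12:3:1 hypothesis (Σ ratio = 16, N = 291):
  white: 291 × 12/16 = 218.25
  yellow: 291 × 3/16 = 54.5625
  green: 291 × 1/16 = 18.1875
χ² = Σ (O − E)² / E
  white: (220 − 218.25)² / 218.25 = 0.0140
  yellow: (53 − 54.5625)² / 54.5625 = 0.0447
  green: (18 − 18.1875)² / 18.1875 = 0.0019
χ² = 0.0140 + 0.0447 + 0.0019 = 0.0606 ≈ 0.061

0.061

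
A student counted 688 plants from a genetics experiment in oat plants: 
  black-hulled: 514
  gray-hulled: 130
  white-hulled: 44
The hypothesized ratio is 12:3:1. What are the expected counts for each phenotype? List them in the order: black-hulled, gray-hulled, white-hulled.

516, 129, 43

Under the 12:3:1 hypothesis (Σ ratio = 16, N = 688):
  black-hulled: 688 × 12/16 = 516
  gray-hulled: 688 × 3/16 = 129
  white-hulled: 688 × 1/16 = 43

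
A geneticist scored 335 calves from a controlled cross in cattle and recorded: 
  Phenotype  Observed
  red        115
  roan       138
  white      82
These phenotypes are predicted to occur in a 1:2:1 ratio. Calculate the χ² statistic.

The 1:2:1 ratio has 4 parts, so with N = 335 the expected counts are:
  red: 335 × 1/4 = 83.75
  roan: 335 × 2/4 = 167.5
  white: 335 × 1/4 = 83.75
χ² = Σ (O − E)² / E
  red: (115 − 83.75)² / 83.75 = 11.6604
  roan: (138 − 167.5)² / 167.5 = 5.1955
  white: (82 − 83.75)² / 83.75 = 0.0366
χ² = 11.6604 + 5.1955 + 0.0366 = 16.8925 ≈ 16.893

16.893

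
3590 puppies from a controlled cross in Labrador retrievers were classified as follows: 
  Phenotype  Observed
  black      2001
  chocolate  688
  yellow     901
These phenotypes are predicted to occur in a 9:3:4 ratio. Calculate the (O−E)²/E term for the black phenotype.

Under the 9:3:4 hypothesis (Σ ratio = 16, N = 3590):
  black: 3590 × 9/16 = 2019.375
  chocolate: 3590 × 3/16 = 673.125
  yellow: 3590 × 4/16 = 897.5
Contribution of black: (2001 − 2019.375)² / 2019.375 = 0.1672

0.167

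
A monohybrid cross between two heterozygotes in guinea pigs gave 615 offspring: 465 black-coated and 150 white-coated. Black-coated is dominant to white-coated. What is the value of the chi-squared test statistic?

For a monohybrid cross between heterozygotes with complete dominance, the expected phenotypic ratio is 3:1.
Expected counts for N = 615 under a 3:1 ratio (total parts = 4):
  black-coated: 615 × 3/4 = 461.25
  white-coated: 615 × 1/4 = 153.75
χ² = Σ (O − E)² / E
  black-coated: (465 − 461.25)² / 461.25 = 0.0305
  white-coated: (150 − 153.75)² / 153.75 = 0.0915
χ² = 0.0305 + 0.0915 = 0.122

0.122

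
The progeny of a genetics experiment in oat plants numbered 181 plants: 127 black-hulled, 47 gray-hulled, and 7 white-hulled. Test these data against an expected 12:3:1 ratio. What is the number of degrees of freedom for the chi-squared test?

2

A goodness-of-fit test with 3 phenotype classes has df = 3 − 1 = 2.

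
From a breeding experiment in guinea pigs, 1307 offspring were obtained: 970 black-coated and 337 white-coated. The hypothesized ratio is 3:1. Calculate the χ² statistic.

Under the 3:1 hypothesis (Σ ratio = 4, N = 1307):
  black-coated: 1307 × 3/4 = 980.25
  white-coated: 1307 × 1/4 = 326.75
χ² = Σ (O − E)² / E
  black-coated: (970 − 980.25)² / 980.25 = 0.1072
  white-coated: (337 − 326.75)² / 326.75 = 0.3215
χ² = 0.1072 + 0.3215 = 0.4287 ≈ 0.429

0.429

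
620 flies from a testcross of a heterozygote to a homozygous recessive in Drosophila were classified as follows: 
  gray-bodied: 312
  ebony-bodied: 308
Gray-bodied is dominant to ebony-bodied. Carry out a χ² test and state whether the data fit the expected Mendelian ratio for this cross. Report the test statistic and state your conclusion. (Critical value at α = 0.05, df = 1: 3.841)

0.026; consistent

A testcross of a heterozygote (Aa × aa) gives a 1:1 phenotypic ratio.
The 1:1 ratio has 2 parts, so with N = 620 the expected counts are:
  gray-bodied: 620 × 1/2 = 310
  ebony-bodied: 620 × 1/2 = 310
χ² = Σ (O − E)² / E
  gray-bodied: (312 − 310)² / 310 = 0.0129
  ebony-bodied: (308 − 310)² / 310 = 0.0129
χ² = 0.0129 + 0.0129 = 0.0258 ≈ 0.026
Degrees of freedom = 2 − 1 = 1; critical value at α = 0.05 is 3.841.
Since 0.026 < 3.841, we fail to reject the null hypothesis — the data are consistent with the 1:1 ratio.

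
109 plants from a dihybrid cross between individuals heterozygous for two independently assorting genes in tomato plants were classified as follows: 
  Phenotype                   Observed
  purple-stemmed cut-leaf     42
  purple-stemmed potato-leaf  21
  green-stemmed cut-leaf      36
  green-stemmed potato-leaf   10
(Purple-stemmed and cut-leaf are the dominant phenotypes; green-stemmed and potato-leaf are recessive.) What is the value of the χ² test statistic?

19.440

A dihybrid F₂ with independent assortment and complete dominance at both loci gives a 9:3:3:1 phenotypic ratio.
Total ratio parts = 16. Expected numbers out of 109:
  purple-stemmed cut-leaf: 109 × 9/16 = 61.3125
  purple-stemmed potato-leaf: 109 × 3/16 = 20.4375
  green-stemmed cut-leaf: 109 × 3/16 = 20.4375
  green-stemmed potato-leaf: 109 × 1/16 = 6.8125
χ² = Σ (O − E)² / E
  purple-stemmed cut-leaf: (42 − 61.3125)² / 61.3125 = 6.0831
  purple-stemmed potato-leaf: (21 − 20.4375)² / 20.4375 = 0.0155
  green-stemmed cut-leaf: (36 − 20.4375)² / 20.4375 = 11.8503
  green-stemmed potato-leaf: (10 − 6.8125)² / 6.8125 = 1.4914
χ² = 6.0831 + 0.0155 + 11.8503 + 1.4914 = 19.4403 ≈ 19.440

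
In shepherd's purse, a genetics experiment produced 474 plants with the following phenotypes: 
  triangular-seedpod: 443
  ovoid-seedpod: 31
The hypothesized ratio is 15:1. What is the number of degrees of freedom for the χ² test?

1

A goodness-of-fit test with 2 phenotype classes has df = 2 − 1 = 1.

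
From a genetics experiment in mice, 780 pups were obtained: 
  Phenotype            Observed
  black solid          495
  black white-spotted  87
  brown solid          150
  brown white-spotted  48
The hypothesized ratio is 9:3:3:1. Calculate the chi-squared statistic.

Under the 9:3:3:1 hypothesis (Σ ratio = 16, N = 780):
  black solid: 780 × 9/16 = 438.75
  black white-spotted: 780 × 3/16 = 146.25
  brown solid: 780 × 3/16 = 146.25
  brown white-spotted: 780 × 1/16 = 48.75
χ² = Σ (O − E)² / E
  black solid: (495 − 438.75)² / 438.75 = 7.2115
  black white-spotted: (87 − 146.25)² / 146.25 = 24.0038
  brown solid: (150 − 146.25)² / 146.25 = 0.0962
  brown white-spotted: (48 − 48.75)² / 48.75 = 0.0115
χ² = 7.2115 + 24.0038 + 0.0962 + 0.0115 = 31.323

31.323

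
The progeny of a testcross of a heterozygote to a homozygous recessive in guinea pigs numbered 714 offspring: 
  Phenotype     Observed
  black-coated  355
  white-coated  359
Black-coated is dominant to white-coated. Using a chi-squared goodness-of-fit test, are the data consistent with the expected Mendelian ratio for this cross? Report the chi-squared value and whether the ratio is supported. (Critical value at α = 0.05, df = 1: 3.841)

0.022; consistent

A testcross of a heterozygote (Aa × aa) gives a 1:1 phenotypic ratio.
Under the 1:1 hypothesis (Σ ratio = 2, N = 714):
  black-coated: 714 × 1/2 = 357
  white-coated: 714 × 1/2 = 357
χ² = Σ (O − E)² / E
  black-coated: (355 − 357)² / 357 = 0.0112
  white-coated: (359 − 357)² / 357 = 0.0112
χ² = 0.0112 + 0.0112 = 0.0224 ≈ 0.022
Degrees of freedom = 2 − 1 = 1; critical value at α = 0.05 is 3.841.
Since 0.022 < 3.841, we fail to reject the null hypothesis — the data are consistent with the 1:1 ratio.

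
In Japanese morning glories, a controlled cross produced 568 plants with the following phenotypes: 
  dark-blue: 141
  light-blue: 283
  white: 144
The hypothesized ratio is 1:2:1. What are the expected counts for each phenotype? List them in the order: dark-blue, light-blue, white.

Under the 1:2:1 hypothesis (Σ ratio = 4, N = 568):
  dark-blue: 568 × 1/4 = 142
  light-blue: 568 × 2/4 = 284
  white: 568 × 1/4 = 142

142, 284, 142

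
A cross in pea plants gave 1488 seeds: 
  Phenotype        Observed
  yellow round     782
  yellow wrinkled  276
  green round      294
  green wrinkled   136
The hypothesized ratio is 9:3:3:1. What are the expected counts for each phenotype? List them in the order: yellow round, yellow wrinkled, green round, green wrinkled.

Expected counts for N = 1488 under a 9:3:3:1 ratio (total parts = 16):
  yellow round: 1488 × 9/16 = 837
  yellow wrinkled: 1488 × 3/16 = 279
  green round: 1488 × 3/16 = 279
  green wrinkled: 1488 × 1/16 = 93

837, 279, 279, 93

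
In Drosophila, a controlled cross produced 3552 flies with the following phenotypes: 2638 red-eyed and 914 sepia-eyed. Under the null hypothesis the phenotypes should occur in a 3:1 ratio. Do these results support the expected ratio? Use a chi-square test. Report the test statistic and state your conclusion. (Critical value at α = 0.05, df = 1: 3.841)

Expected counts for N = 3552 under a 3:1 ratio (total parts = 4):
  red-eyed: 3552 × 3/4 = 2664
  sepia-eyed: 3552 × 1/4 = 888
χ² = Σ (O − E)² / E
  red-eyed: (2638 − 2664)² / 2664 = 0.2538
  sepia-eyed: (914 − 888)² / 888 = 0.7613
χ² = 0.2538 + 0.7613 = 1.0151 ≈ 1.015
Degrees of freedom = 2 − 1 = 1; critical value at α = 0.05 is 3.841.
Since 1.015 < 3.841, we fail to reject the null hypothesis — the data are consistent with the 3:1 ratio.

1.015; consistent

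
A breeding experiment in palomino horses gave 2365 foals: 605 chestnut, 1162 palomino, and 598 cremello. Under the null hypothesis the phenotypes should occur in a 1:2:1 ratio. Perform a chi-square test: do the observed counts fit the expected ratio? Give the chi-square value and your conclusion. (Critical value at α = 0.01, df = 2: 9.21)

The 1:2:1 ratio has 4 parts, so with N = 2365 the expected counts are:
  chestnut: 2365 × 1/4 = 591.25
  palomino: 2365 × 2/4 = 1182.5
  cremello: 2365 × 1/4 = 591.25
χ² = Σ (O − E)² / E
  chestnut: (605 − 591.25)² / 591.25 = 0.3198
  palomino: (1162 − 1182.5)² / 1182.5 = 0.3554
  cremello: (598 − 591.25)² / 591.25 = 0.0771
χ² = 0.3198 + 0.3554 + 0.0771 = 0.7523 ≈ 0.752
Degrees of freedom = 3 − 1 = 2; critical value at α = 0.01 is 9.21.
Since 0.752 < 9.21, we fail to reject the null hypothesis — the data are consistent with the 1:2:1 ratio.

0.752; consistent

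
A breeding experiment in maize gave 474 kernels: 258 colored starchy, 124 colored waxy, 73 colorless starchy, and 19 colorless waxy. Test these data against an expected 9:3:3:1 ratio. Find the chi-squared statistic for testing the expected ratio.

20.807

Under the 9:3:3:1 hypothesis (Σ ratio = 16, N = 474):
  colored starchy: 474 × 9/16 = 266.625
  colored waxy: 474 × 3/16 = 88.875
  colorless starchy: 474 × 3/16 = 88.875
  colorless waxy: 474 × 1/16 = 29.625
χ² = Σ (O − E)² / E
  colored starchy: (258 − 266.625)² / 266.625 = 0.2790
  colored waxy: (124 − 88.875)² / 88.875 = 13.8820
  colorless starchy: (73 − 88.875)² / 88.875 = 2.8356
  colorless waxy: (19 − 29.625)² / 29.625 = 3.8107
χ² = 0.2790 + 13.8820 + 2.8356 + 3.8107 = 20.8073 ≈ 20.807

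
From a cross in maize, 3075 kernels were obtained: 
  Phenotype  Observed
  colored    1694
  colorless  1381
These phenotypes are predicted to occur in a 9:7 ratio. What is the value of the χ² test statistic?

1.683

The 9:7 ratio has 16 parts, so with N = 3075 the expected counts are:
  colored: 3075 × 9/16 = 1729.6875
  colorless: 3075 × 7/16 = 1345.3125
χ² = Σ (O − E)² / E
  colored: (1694 − 1729.6875)² / 1729.6875 = 0.7363
  colorless: (1381 − 1345.3125)² / 1345.3125 = 0.9467
χ² = 0.7363 + 0.9467 = 1.683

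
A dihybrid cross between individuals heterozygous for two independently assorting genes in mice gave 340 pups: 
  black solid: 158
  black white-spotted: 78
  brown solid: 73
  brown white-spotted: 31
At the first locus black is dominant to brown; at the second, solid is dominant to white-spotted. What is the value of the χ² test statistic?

14.782

A dihybrid F₂ with independent assortment and complete dominance at both loci gives a 9:3:3:1 phenotypic ratio.
Expected counts for N = 340 under a 9:3:3:1 ratio (total parts = 16):
  black solid: 340 × 9/16 = 191.25
  black white-spotted: 340 × 3/16 = 63.75
  brown solid: 340 × 3/16 = 63.75
  brown white-spotted: 340 × 1/16 = 21.25
χ² = Σ (O − E)² / E
  black solid: (158 − 191.25)² / 191.25 = 5.7807
  black white-spotted: (78 − 63.75)² / 63.75 = 3.1853
  brown solid: (73 − 63.75)² / 63.75 = 1.3422
  brown white-spotted: (31 − 21.25)² / 21.25 = 4.4735
χ² = 5.7807 + 3.1853 + 1.3422 + 4.4735 = 14.7817 ≈ 14.782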